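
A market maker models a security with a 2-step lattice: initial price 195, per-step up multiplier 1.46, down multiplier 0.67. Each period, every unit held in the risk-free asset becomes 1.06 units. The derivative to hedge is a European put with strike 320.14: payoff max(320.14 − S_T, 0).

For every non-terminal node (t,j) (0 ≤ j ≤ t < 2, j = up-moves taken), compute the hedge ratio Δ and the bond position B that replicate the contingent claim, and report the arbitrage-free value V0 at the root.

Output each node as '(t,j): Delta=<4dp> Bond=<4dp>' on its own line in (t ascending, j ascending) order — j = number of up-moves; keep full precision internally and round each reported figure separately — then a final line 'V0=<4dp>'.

No-arbitrage ⇒ martingale measure with p* = (R−d)/(u−d) = 0.4937.
At expiry t=2: V(2,0)=232.6045, V(2,1)=129.3910, V(2,2)=0.0000
Node (1,0) S=130.6500: V=(p*·129.3910+(1−p*)·232.6045)/1.06=171.3689; Δ=(129.3910−232.6045)/(190.7490−87.5355)=-1.0000; B=V−Δ·S=302.0189
Node (1,1) S=284.7000: V=(p*·0.0000+(1−p*)·129.3910)/1.06=61.8061; Δ=(0.0000−129.3910)/(415.6620−190.7490)=-0.5753; B=V−Δ·S=225.5921
Node (0,0) S=195.0000: V=(p*·61.8061+(1−p*)·171.3689)/1.06=110.6424; Δ=(61.8061−171.3689)/(284.7000−130.6500)=-0.7112; B=V−Δ·S=249.3295
The time-0 hedge costs 110.6424, which is the no-arbitrage price.

(0,0): Delta=-0.7112 Bond=249.3295
(1,0): Delta=-1.0000 Bond=302.0189
(1,1): Delta=-0.5753 Bond=225.5921
V0=110.6424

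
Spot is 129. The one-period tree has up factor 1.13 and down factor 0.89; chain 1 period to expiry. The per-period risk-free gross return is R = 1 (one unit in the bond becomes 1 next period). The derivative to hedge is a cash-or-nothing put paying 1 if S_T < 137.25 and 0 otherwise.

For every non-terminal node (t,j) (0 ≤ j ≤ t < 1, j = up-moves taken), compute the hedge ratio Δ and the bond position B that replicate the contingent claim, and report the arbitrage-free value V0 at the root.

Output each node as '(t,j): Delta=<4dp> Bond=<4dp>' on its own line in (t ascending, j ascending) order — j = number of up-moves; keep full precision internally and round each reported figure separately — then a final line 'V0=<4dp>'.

(0,0): Delta=-0.0323 Bond=4.7083
V0=0.5417

Since d<R<u, set p* = (R−d)/(u−d) = 0.4583; price each node as the discounted p*-expectation of its children.
Payoff layer (t=1): V(1,0)=1.0000, V(1,1)=0.0000
(0,0): S=129.0000. Δ = (V_up−V_dn)/(S_up−S_dn) = (0.0000−1.0000)/(145.7700−114.8100) = -0.0323. V = [p*·0.0000 + (1−p*)·1.0000]/1 = 0.5417. B = V − Δ·S = 4.7083.
Self-financing check: at every node Δ·S+B equals the discounted successor values.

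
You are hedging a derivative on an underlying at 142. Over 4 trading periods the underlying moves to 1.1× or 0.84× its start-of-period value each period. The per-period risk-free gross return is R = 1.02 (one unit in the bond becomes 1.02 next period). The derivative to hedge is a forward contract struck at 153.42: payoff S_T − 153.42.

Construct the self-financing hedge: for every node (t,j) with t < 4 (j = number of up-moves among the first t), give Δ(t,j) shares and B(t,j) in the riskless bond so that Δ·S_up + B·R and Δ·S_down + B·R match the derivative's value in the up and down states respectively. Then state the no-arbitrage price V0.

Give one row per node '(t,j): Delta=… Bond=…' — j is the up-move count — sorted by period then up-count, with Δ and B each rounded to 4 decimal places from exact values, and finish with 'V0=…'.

The replicating-portfolio and risk-neutral prices coincide; use p* = (1.02−0.84)/(1.1−0.84) = 0.6923 for the latter.
Terminal values V(4,·): V(4,0)=-82.7223, V(4,1)=-60.8396, V(4,2)=-32.1838, V(4,3)=5.3417, V(4,4)=54.4822
Node (3,0) S=84.1640: V=(p*·-60.8396+(1−p*)·-82.7223)/1.02=-66.2478; Δ=(-60.8396−-82.7223)/(92.5804−70.6977)=1.0000; B=V−Δ·S=-150.4118
Node (3,1) S=110.2147: V=(p*·-32.1838+(1−p*)·-60.8396)/1.02=-40.1970; Δ=(-32.1838−-60.8396)/(121.2362−92.5804)=1.0000; B=V−Δ·S=-150.4118
Node (3,2) S=144.3288: V=(p*·5.3417+(1−p*)·-32.1838)/1.02=-6.0830; Δ=(5.3417−-32.1838)/(158.7617−121.2362)=1.0000; B=V−Δ·S=-150.4118
Node (3,3) S=189.0020: V=(p*·54.4822+(1−p*)·5.3417)/1.02=38.5902; Δ=(54.4822−5.3417)/(207.9022−158.7617)=1.0000; B=V−Δ·S=-150.4118
Node (2,0) S=100.1952: V=(p*·-40.1970+(1−p*)·-66.2478)/1.02=-47.2673; Δ=(-40.1970−-66.2478)/(110.2147−84.1640)=1.0000; B=V−Δ·S=-147.4625
Node (2,1) S=131.2080: V=(p*·-6.0830+(1−p*)·-40.1970)/1.02=-16.2545; Δ=(-6.0830−-40.1970)/(144.3288−110.2147)=1.0000; B=V−Δ·S=-147.4625
Node (2,2) S=171.8200: V=(p*·38.5902+(1−p*)·-6.0830)/1.02=24.3575; Δ=(38.5902−-6.0830)/(189.0020−144.3288)=1.0000; B=V−Δ·S=-147.4625
Node (1,0) S=119.2800: V=(p*·-16.2545+(1−p*)·-47.2673)/1.02=-25.2911; Δ=(-16.2545−-47.2673)/(131.2080−100.1952)=1.0000; B=V−Δ·S=-144.5711
Node (1,1) S=156.2000: V=(p*·24.3575+(1−p*)·-16.2545)/1.02=11.6289; Δ=(24.3575−-16.2545)/(171.8200−131.2080)=1.0000; B=V−Δ·S=-144.5711
Node (0,0) S=142.0000: V=(p*·11.6289+(1−p*)·-25.2911)/1.02=0.2636; Δ=(11.6289−-25.2911)/(156.2000−119.2800)=1.0000; B=V−Δ·S=-141.7364
Root portfolio cost Δ·142+B reproduces V0=0.2636.

(0,0): Delta=1.0000 Bond=-141.7364
(1,0): Delta=1.0000 Bond=-144.5711
(1,1): Delta=1.0000 Bond=-144.5711
(2,0): Delta=1.0000 Bond=-147.4625
(2,1): Delta=1.0000 Bond=-147.4625
(2,2): Delta=1.0000 Bond=-147.4625
(3,0): Delta=1.0000 Bond=-150.4118
(3,1): Delta=1.0000 Bond=-150.4118
(3,2): Delta=1.0000 Bond=-150.4118
(3,3): Delta=1.0000 Bond=-150.4118
V0=0.2636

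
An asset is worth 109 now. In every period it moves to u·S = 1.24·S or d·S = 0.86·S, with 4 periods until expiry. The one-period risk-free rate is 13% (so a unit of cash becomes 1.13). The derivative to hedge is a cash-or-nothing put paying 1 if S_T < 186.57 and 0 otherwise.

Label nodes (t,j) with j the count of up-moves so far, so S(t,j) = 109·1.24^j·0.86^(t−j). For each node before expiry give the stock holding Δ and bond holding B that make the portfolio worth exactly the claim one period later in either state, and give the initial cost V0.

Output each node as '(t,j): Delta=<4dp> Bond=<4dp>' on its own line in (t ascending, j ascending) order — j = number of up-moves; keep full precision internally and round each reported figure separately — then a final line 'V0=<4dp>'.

(0,0): Delta=-0.0060 Bond=1.1112
(1,0): Delta=0.0000 Bond=0.6931
(1,1): Delta=-0.0077 Bond=1.4849
(2,0): Delta=0.0000 Bond=0.7831
(2,1): Delta=0.0000 Bond=0.7831
(2,2): Delta=-0.0099 Bond=2.0425
(3,0): Delta=0.0000 Bond=0.8850
(3,1): Delta=0.0000 Bond=0.8850
(3,2): Delta=0.0000 Bond=0.8850
(3,3): Delta=-0.0127 Bond=2.8878
V0=0.4570

No-arbitrage ⇒ martingale measure with p* = (R−d)/(u−d) = 0.7105.
Payoff layer (t=4): V(4,0)=1.0000, V(4,1)=1.0000, V(4,2)=1.0000, V(4,3)=1.0000, V(4,4)=0.0000
  t=3,j=0: stock 69.3301 → up 85.9693 (V=1.0000), down 59.6239 (V=1.0000). Price 0.8850; hedge Δ=0.0000, bond B=0.8850.
  t=3,j=1: stock 99.9643 → up 123.9558 (V=1.0000), down 85.9693 (V=1.0000). Price 0.8850; hedge Δ=0.0000, bond B=0.8850.
  t=3,j=2: stock 144.1346 → up 178.7269 (V=1.0000), down 123.9558 (V=1.0000). Price 0.8850; hedge Δ=0.0000, bond B=0.8850.
  t=3,j=3: stock 207.8220 → up 257.6993 (V=0.0000), down 178.7269 (V=1.0000). Price 0.2562; hedge Δ=-0.0127, bond B=2.8878.
  t=2,j=0: stock 80.6164 → up 99.9643 (V=0.8850), down 69.3301 (V=0.8850). Price 0.7831; hedge Δ=0.0000, bond B=0.7831.
  t=2,j=1: stock 116.2376 → up 144.1346 (V=0.8850), down 99.9643 (V=0.8850). Price 0.7831; hedge Δ=0.0000, bond B=0.7831.
  t=2,j=2: stock 167.5984 → up 207.8220 (V=0.2562), down 144.1346 (V=0.8850). Price 0.3878; hedge Δ=-0.0099, bond B=2.0425.
  t=1,j=0: stock 93.7400 → up 116.2376 (V=0.7831), down 80.6164 (V=0.7831). Price 0.6931; hedge Δ=0.0000, bond B=0.6931.
  t=1,j=1: stock 135.1600 → up 167.5984 (V=0.3878), down 116.2376 (V=0.7831). Price 0.4444; hedge Δ=-0.0077, bond B=1.4849.
  t=0,j=0: stock 109.0000 → up 135.1600 (V=0.4444), down 93.7400 (V=0.6931). Price 0.4570; hedge Δ=-0.0060, bond B=1.1112.
Check: Δ(0,0)·S0 + B(0,0) = 0.4570 = V0.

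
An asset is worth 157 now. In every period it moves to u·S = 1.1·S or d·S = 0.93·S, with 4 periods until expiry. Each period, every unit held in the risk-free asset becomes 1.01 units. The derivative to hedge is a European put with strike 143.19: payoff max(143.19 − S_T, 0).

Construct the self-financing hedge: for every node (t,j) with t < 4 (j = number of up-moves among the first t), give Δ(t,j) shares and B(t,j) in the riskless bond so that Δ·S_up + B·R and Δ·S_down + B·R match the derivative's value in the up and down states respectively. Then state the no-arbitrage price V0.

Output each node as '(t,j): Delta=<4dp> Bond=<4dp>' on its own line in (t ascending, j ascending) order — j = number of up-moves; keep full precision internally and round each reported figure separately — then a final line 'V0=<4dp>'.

Under the risk-neutral measure, an up-move has probability p* = (R−d)/(u−d) = 0.4706 and values discount at R = 1.01.
At expiry t=4: V(4,0)=25.7458, V(4,1)=4.2775, V(4,2)=0.0000, V(4,3)=0.0000, V(4,4)=0.0000
  t=3,j=0: stock 126.2840 → up 138.9125 (V=4.2775), down 117.4442 (V=25.7458). Price 15.4882; hedge Δ=-1.0000, bond B=141.7723.
  t=3,j=1: stock 149.3682 → up 164.3051 (V=0.0000), down 138.9125 (V=4.2775). Price 2.2422; hedge Δ=-0.1685, bond B=27.4042.
  t=3,j=2: stock 176.6721 → up 194.3393 (V=0.0000), down 164.3051 (V=0.0000). Price 0.0000; hedge Δ=0.0000, bond B=0.0000.
  t=3,j=3: stock 208.9670 → up 229.8637 (V=0.0000), down 194.3393 (V=0.0000). Price 0.0000; hedge Δ=0.0000, bond B=0.0000.
  t=2,j=0: stock 135.7893 → up 149.3682 (V=2.2422), down 126.2840 (V=15.4882). Price 9.1632; hedge Δ=-0.5738, bond B=87.0812.
  t=2,j=1: stock 160.6110 → up 176.6721 (V=0.0000), down 149.3682 (V=2.2422). Price 1.1753; hedge Δ=-0.0821, bond B=14.3645.
  t=2,j=2: stock 189.9700 → up 208.9670 (V=0.0000), down 176.6721 (V=0.0000). Price 0.0000; hedge Δ=0.0000, bond B=0.0000.
  t=1,j=0: stock 146.0100 → up 160.6110 (V=1.1753), down 135.7893 (V=9.1632). Price 5.3506; hedge Δ=-0.3218, bond B=52.3382.
  t=1,j=1: stock 172.7000 → up 189.9700 (V=0.0000), down 160.6110 (V=1.1753). Price 0.6160; hedge Δ=-0.0400, bond B=7.5294.
  t=0,j=0: stock 157.0000 → up 172.7000 (V=0.6160), down 146.0100 (V=5.3506). Price 3.0917; hedge Δ=-0.1774, bond B=30.9423.
Self-financing check: at every node Δ·S+B equals the discounted successor values.

(0,0): Delta=-0.1774 Bond=30.9423
(1,0): Delta=-0.3218 Bond=52.3382
(1,1): Delta=-0.0400 Bond=7.5294
(2,0): Delta=-0.5738 Bond=87.0812
(2,1): Delta=-0.0821 Bond=14.3645
(2,2): Delta=0.0000 Bond=0.0000
(3,0): Delta=-1.0000 Bond=141.7723
(3,1): Delta=-0.1685 Bond=27.4042
(3,2): Delta=0.0000 Bond=0.0000
(3,3): Delta=0.0000 Bond=0.0000
V0=3.0917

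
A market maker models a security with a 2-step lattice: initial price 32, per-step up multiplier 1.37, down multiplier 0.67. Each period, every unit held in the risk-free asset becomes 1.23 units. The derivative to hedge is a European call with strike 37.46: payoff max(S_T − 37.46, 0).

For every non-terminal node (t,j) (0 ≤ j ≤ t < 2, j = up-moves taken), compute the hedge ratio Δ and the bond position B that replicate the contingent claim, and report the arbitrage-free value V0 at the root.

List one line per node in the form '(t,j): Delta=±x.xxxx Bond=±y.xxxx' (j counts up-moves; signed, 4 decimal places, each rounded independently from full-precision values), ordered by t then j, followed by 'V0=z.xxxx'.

The replicating-portfolio and risk-neutral prices coincide; use p* = (1.23−0.67)/(1.37−0.67) = 0.8000 for the latter.
At expiry t=2: V(2,0)=0.0000, V(2,1)=0.0000, V(2,2)=22.6008
Node (1,0) S=21.4400: V=(p*·0.0000+(1−p*)·0.0000)/1.23=0.0000; Δ=(0.0000−0.0000)/(29.3728−14.3648)=0.0000; B=V−Δ·S=0.0000
Node (1,1) S=43.8400: V=(p*·22.6008+(1−p*)·0.0000)/1.23=14.6997; Δ=(22.6008−0.0000)/(60.0608−29.3728)=0.7365; B=V−Δ·S=-17.5871
Node (0,0) S=32.0000: V=(p*·14.6997+(1−p*)·0.0000)/1.23=9.5608; Δ=(14.6997−0.0000)/(43.8400−21.4400)=0.6562; B=V−Δ·S=-11.4388
Root portfolio cost Δ·32+B reproduces V0=9.5608.

(0,0): Delta=0.6562 Bond=-11.4388
(1,0): Delta=0.0000 Bond=0.0000
(1,1): Delta=0.7365 Bond=-17.5871
V0=9.5608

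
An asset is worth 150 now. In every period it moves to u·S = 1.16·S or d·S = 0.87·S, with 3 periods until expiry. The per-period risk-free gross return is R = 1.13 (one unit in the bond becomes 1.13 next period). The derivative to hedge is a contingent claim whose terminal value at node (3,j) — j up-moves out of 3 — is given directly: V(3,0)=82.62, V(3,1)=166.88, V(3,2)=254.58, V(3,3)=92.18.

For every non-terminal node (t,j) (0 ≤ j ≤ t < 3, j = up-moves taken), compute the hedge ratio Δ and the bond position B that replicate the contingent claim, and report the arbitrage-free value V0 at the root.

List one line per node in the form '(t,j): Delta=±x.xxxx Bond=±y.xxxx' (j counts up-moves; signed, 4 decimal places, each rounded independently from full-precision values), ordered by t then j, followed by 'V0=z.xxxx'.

Under the risk-neutral measure, an up-move has probability p* = (R−d)/(u−d) = 0.8966 and values discount at R = 1.13.
Terminal payoffs: V(3,0)=82.6200, V(3,1)=166.8800, V(3,2)=254.5800, V(3,3)=92.1800
  t=2,j=0: stock 113.5350 → up 131.7006 (V=166.8800), down 98.7754 (V=82.6200). Price 139.9677; hedge Δ=2.5591, bond B=-150.5841.
  t=2,j=1: stock 151.3800 → up 175.6008 (V=254.5800), down 131.7006 (V=166.8800). Price 217.2634; hedge Δ=1.9977, bond B=-85.1504.
  t=2,j=2: stock 201.8400 → up 234.1344 (V=92.1800), down 175.6008 (V=254.5800). Price 96.4425; hedge Δ=-2.7745, bond B=656.4425.
  t=1,j=0: stock 130.5000 → up 151.3800 (V=217.2634), down 113.5350 (V=139.9677). Price 185.1923; hedge Δ=2.0424, bond B=-81.3446.
  t=1,j=1: stock 174.0000 → up 201.8400 (V=96.4425), down 151.3800 (V=217.2634). Price 96.4081; hedge Δ=-2.3944, bond B=513.0318.
  t=0,j=0: stock 150.0000 → up 174.0000 (V=96.4081), down 130.5000 (V=185.1923). Price 93.4449; hedge Δ=-2.0410, bond B=399.5970.
The time-0 hedge costs 93.4449, which is the no-arbitrage price.

(0,0): Delta=-2.0410 Bond=399.5970
(1,0): Delta=2.0424 Bond=-81.3446
(1,1): Delta=-2.3944 Bond=513.0318
(2,0): Delta=2.5591 Bond=-150.5841
(2,1): Delta=1.9977 Bond=-85.1504
(2,2): Delta=-2.7745 Bond=656.4425
V0=93.4449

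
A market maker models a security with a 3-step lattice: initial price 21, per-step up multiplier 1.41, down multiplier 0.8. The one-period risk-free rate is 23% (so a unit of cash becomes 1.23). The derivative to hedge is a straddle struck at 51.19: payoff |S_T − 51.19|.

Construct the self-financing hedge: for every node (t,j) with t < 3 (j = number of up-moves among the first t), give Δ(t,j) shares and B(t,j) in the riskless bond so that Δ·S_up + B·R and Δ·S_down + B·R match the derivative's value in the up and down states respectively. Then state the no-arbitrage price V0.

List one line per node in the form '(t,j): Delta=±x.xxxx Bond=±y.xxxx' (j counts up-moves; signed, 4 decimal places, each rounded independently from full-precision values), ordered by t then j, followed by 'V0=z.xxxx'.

(0,0): Delta=-0.6063 Bond=22.1312
(1,0): Delta=-1.0000 Bond=33.8357
(1,1): Delta=-0.5128 Bond=24.4526
(2,0): Delta=-1.0000 Bond=41.6179
(2,1): Delta=-1.0000 Bond=41.6179
(2,2): Delta=-0.3971 Bond=25.2455
V0=9.3991

The replicating-portfolio and risk-neutral prices coincide; use p* = (1.23−0.8)/(1.41−0.8) = 0.7049 for the latter.
Payoff layer (t=3): V(3,0)=40.4380, V(3,1)=32.2396, V(3,2)=17.7899, V(3,3)=7.6776
(2,0): S=13.4400. Δ = (V_up−V_dn)/(S_up−S_dn) = (32.2396−40.4380)/(18.9504−10.7520) = -1.0000. V = [p*·32.2396 + (1−p*)·40.4380]/1.23 = 28.1779. B = V − Δ·S = 41.6179.
(2,1): S=23.6880. Δ = (V_up−V_dn)/(S_up−S_dn) = (17.7899−32.2396)/(33.4001−18.9504) = -1.0000. V = [p*·17.7899 + (1−p*)·32.2396]/1.23 = 17.9299. B = V − Δ·S = 41.6179.
(2,2): S=41.7501. Δ = (V_up−V_dn)/(S_up−S_dn) = (7.6776−17.7899)/(58.8676−33.4001) = -0.3971. V = [p*·7.6776 + (1−p*)·17.7899]/1.23 = 8.6680. B = V − Δ·S = 25.2455.
(1,0): S=16.8000. Δ = (V_up−V_dn)/(S_up−S_dn) = (17.9299−28.1779)/(23.6880−13.4400) = -1.0000. V = [p*·17.9299 + (1−p*)·28.1779]/1.23 = 17.0357. B = V − Δ·S = 33.8357.
(1,1): S=29.6100. Δ = (V_up−V_dn)/(S_up−S_dn) = (8.6680−17.9299)/(41.7501−23.6880) = -0.5128. V = [p*·8.6680 + (1−p*)·17.9299]/1.23 = 9.2691. B = V − Δ·S = 24.4526.
(0,0): S=21.0000. Δ = (V_up−V_dn)/(S_up−S_dn) = (9.2691−17.0357)/(29.6100−16.8000) = -0.6063. V = [p*·9.2691 + (1−p*)·17.0357]/1.23 = 9.3991. B = V − Δ·S = 22.1312.
Root portfolio cost Δ·21+B reproduces V0=9.3991.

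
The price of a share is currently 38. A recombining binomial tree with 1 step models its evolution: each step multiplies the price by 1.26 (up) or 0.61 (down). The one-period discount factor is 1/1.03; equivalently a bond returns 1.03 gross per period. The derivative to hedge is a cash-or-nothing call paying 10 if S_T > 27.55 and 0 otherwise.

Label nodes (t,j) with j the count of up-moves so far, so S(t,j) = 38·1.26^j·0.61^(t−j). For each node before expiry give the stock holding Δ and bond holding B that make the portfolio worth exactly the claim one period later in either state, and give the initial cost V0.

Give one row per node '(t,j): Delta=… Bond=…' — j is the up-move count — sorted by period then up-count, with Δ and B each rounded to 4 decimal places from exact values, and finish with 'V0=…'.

Since d<R<u, set p* = (R−d)/(u−d) = 0.6462; price each node as the discounted p*-expectation of its children.
At expiry t=1: V(1,0)=0.0000, V(1,1)=10.0000
(0,0): S=38.0000. Δ = (V_up−V_dn)/(S_up−S_dn) = (10.0000−0.0000)/(47.8800−23.1800) = 0.4049. V = [p*·10.0000 + (1−p*)·0.0000]/1.03 = 6.2733. B = V − Δ·S = -9.1113.
Root portfolio cost Δ·38+B reproduces V0=6.2733.

(0,0): Delta=0.4049 Bond=-9.1113
V0=6.2733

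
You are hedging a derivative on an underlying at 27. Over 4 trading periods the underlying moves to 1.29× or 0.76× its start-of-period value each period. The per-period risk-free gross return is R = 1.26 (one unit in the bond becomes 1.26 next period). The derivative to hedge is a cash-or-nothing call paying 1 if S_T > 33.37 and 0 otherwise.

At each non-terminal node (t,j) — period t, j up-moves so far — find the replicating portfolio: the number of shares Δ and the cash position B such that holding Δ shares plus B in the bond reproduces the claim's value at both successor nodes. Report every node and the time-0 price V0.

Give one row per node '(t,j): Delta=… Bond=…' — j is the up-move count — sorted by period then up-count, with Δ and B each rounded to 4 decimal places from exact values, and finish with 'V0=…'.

Since d<R<u, set p* = (R−d)/(u−d) = 0.9434; price each node as the discounted p*-expectation of its children.
Payoff layer (t=4): V(4,0)=0.0000, V(4,1)=0.0000, V(4,2)=0.0000, V(4,3)=1.0000, V(4,4)=1.0000
(3,0): S=11.8524. Δ = (V_up−V_dn)/(S_up−S_dn) = (0.0000−0.0000)/(15.2895−9.0078) = 0.0000. V = [p*·0.0000 + (1−p*)·0.0000]/1.26 = 0.0000. B = V − Δ·S = 0.0000.
(3,1): S=20.1178. Δ = (V_up−V_dn)/(S_up−S_dn) = (0.0000−0.0000)/(25.9520−15.2895) = 0.0000. V = [p*·0.0000 + (1−p*)·0.0000]/1.26 = 0.0000. B = V − Δ·S = 0.0000.
(3,2): S=34.1473. Δ = (V_up−V_dn)/(S_up−S_dn) = (1.0000−0.0000)/(44.0501−25.9520) = 0.0553. V = [p*·1.0000 + (1−p*)·0.0000]/1.26 = 0.7487. B = V − Δ·S = -1.1381.
(3,3): S=57.9606. Δ = (V_up−V_dn)/(S_up−S_dn) = (1.0000−1.0000)/(74.7692−44.0501) = 0.0000. V = [p*·1.0000 + (1−p*)·1.0000]/1.26 = 0.7937. B = V − Δ·S = 0.7937.
(2,0): S=15.5952. Δ = (V_up−V_dn)/(S_up−S_dn) = (0.0000−0.0000)/(20.1178−11.8524) = 0.0000. V = [p*·0.0000 + (1−p*)·0.0000]/1.26 = 0.0000. B = V − Δ·S = 0.0000.
(2,1): S=26.4708. Δ = (V_up−V_dn)/(S_up−S_dn) = (0.7487−0.0000)/(34.1473−20.1178) = 0.0534. V = [p*·0.7487 + (1−p*)·0.0000]/1.26 = 0.5606. B = V − Δ·S = -0.8521.
(2,2): S=44.9307. Δ = (V_up−V_dn)/(S_up−S_dn) = (0.7937−0.7487)/(57.9606−34.1473) = 0.0019. V = [p*·0.7937 + (1−p*)·0.7487]/1.26 = 0.6279. B = V − Δ·S = 0.5431.
(1,0): S=20.5200. Δ = (V_up−V_dn)/(S_up−S_dn) = (0.5606−0.0000)/(26.4708−15.5952) = 0.0515. V = [p*·0.5606 + (1−p*)·0.0000]/1.26 = 0.4197. B = V − Δ·S = -0.6380.
(1,1): S=34.8300. Δ = (V_up−V_dn)/(S_up−S_dn) = (0.6279−0.5606)/(44.9307−26.4708) = 0.0036. V = [p*·0.6279 + (1−p*)·0.5606]/1.26 = 0.4953. B = V − Δ·S = 0.3684.
(0,0): S=27.0000. Δ = (V_up−V_dn)/(S_up−S_dn) = (0.4953−0.4197)/(34.8300−20.5200) = 0.0053. V = [p*·0.4953 + (1−p*)·0.4197]/1.26 = 0.3897. B = V − Δ·S = 0.2471.
Each (Δ,B) replicates both successor values, so the strategy is self-financing and V0 is arbitrage-free.

(0,0): Delta=0.0053 Bond=0.2471
(1,0): Delta=0.0515 Bond=-0.6380
(1,1): Delta=0.0036 Bond=0.3684
(2,0): Delta=0.0000 Bond=0.0000
(2,1): Delta=0.0534 Bond=-0.8521
(2,2): Delta=0.0019 Bond=0.5431
(3,0): Delta=0.0000 Bond=0.0000
(3,1): Delta=0.0000 Bond=0.0000
(3,2): Delta=0.0553 Bond=-1.1381
(3,3): Delta=0.0000 Bond=0.7937
V0=0.3897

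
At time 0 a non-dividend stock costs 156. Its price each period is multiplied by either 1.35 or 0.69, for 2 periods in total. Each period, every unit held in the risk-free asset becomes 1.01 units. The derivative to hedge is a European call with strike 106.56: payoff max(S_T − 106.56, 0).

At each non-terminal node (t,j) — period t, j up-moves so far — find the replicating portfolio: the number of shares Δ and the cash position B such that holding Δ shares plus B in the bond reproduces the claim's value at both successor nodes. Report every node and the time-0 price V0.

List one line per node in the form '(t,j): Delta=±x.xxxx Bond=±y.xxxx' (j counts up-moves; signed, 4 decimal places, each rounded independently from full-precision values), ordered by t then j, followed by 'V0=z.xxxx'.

Since d<R<u, set p* = (R−d)/(u−d) = 0.4848; price each node as the discounted p*-expectation of its children.
Terminal values V(2,·): V(2,0)=0.0000, V(2,1)=38.7540, V(2,2)=177.7500
Node (1,0) S=107.6400: V=(p*·38.7540+(1−p*)·0.0000)/1.01=18.6038; Δ=(38.7540−0.0000)/(145.3140−74.2716)=0.5455; B=V−Δ·S=-40.1144
Node (1,1) S=210.6000: V=(p*·177.7500+(1−p*)·38.7540)/1.01=105.0950; Δ=(177.7500−38.7540)/(284.3100−145.3140)=1.0000; B=V−Δ·S=-105.5050
Node (0,0) S=156.0000: V=(p*·105.0950+(1−p*)·18.6038)/1.01=59.9395; Δ=(105.0950−18.6038)/(210.6000−107.6400)=0.8400; B=V−Δ·S=-71.1078
Self-financing check: at every node Δ·S+B equals the discounted successor values.

(0,0): Delta=0.8400 Bond=-71.1078
(1,0): Delta=0.5455 Bond=-40.1144
(1,1): Delta=1.0000 Bond=-105.5050
V0=59.9395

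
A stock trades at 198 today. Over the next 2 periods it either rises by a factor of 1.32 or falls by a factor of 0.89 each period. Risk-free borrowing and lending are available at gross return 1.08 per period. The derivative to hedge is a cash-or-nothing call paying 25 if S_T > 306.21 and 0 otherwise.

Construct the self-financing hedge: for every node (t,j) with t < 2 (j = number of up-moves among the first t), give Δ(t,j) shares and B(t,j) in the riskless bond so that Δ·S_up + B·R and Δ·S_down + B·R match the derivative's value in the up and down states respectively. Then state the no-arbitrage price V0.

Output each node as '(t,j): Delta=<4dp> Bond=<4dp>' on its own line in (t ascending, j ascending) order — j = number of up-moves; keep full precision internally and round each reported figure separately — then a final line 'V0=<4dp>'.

Under the risk-neutral measure, an up-move has probability p* = (R−d)/(u−d) = 0.4419 and values discount at R = 1.08.
At expiry t=2: V(2,0)=0.0000, V(2,1)=0.0000, V(2,2)=25.0000
(1,0): S=176.2200. Δ = (V_up−V_dn)/(S_up−S_dn) = (0.0000−0.0000)/(232.6104−156.8358) = 0.0000. V = [p*·0.0000 + (1−p*)·0.0000]/1.08 = 0.0000. B = V − Δ·S = 0.0000.
(1,1): S=261.3600. Δ = (V_up−V_dn)/(S_up−S_dn) = (25.0000−0.0000)/(344.9952−232.6104) = 0.2225. V = [p*·25.0000 + (1−p*)·0.0000]/1.08 = 10.2283. B = V − Δ·S = -47.9113.
(0,0): S=198.0000. Δ = (V_up−V_dn)/(S_up−S_dn) = (10.2283−0.0000)/(261.3600−176.2200) = 0.1201. V = [p*·10.2283 + (1−p*)·0.0000]/1.08 = 4.1847. B = V − Δ·S = -19.6019.
Self-financing check: at every node Δ·S+B equals the discounted successor values.

(0,0): Delta=0.1201 Bond=-19.6019
(1,0): Delta=0.0000 Bond=0.0000
(1,1): Delta=0.2225 Bond=-47.9113
V0=4.1847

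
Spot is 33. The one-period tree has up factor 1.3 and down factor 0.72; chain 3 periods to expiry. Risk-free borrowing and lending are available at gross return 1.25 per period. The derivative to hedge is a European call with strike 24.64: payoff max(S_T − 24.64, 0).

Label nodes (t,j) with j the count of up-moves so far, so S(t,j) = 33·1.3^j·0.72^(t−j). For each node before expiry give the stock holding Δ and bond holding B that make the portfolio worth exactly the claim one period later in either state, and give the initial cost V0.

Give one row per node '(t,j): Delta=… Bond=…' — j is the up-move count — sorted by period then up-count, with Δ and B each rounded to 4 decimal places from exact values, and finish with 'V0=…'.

(0,0): Delta=0.9849 Bond=-12.0879
(1,0): Delta=0.8230 Bond=-11.2633
(1,1): Delta=0.9933 Bond=-15.4727
(2,0): Delta=0.0000 Bond=0.0000
(2,1): Delta=0.8660 Bond=-15.4074
(2,2): Delta=1.0000 Bond=-19.7120
V0=20.4134

Risk-neutral probability p* = (R−d)/(u−d) = (1.25−0.72)/(1.3−0.72) = 0.9138.
Terminal payoffs: V(3,0)=0.0000, V(3,1)=0.0000, V(3,2)=15.5144, V(3,3)=47.8610
Node (2,0) S=17.1072: V=(p*·0.0000+(1−p*)·0.0000)/1.25=0.0000; Δ=(0.0000−0.0000)/(22.2394−12.3172)=0.0000; B=V−Δ·S=0.0000
Node (2,1) S=30.8880: V=(p*·15.5144+(1−p*)·0.0000)/1.25=11.3416; Δ=(15.5144−0.0000)/(40.1544−22.2394)=0.8660; B=V−Δ·S=-15.4074
Node (2,2) S=55.7700: V=(p*·47.8610+(1−p*)·15.5144)/1.25=36.0580; Δ=(47.8610−15.5144)/(72.5010−40.1544)=1.0000; B=V−Δ·S=-19.7120
Node (1,0) S=23.7600: V=(p*·11.3416+(1−p*)·0.0000)/1.25=8.2911; Δ=(11.3416−0.0000)/(30.8880−17.1072)=0.8230; B=V−Δ·S=-11.2633
Node (1,1) S=42.9000: V=(p*·36.0580+(1−p*)·11.3416)/1.25=27.1418; Δ=(36.0580−11.3416)/(55.7700−30.8880)=0.9933; B=V−Δ·S=-15.4727
Node (0,0) S=33.0000: V=(p*·27.1418+(1−p*)·8.2911)/1.25=20.4134; Δ=(27.1418−8.2911)/(42.9000−23.7600)=0.9849; B=V−Δ·S=-12.0879
Root portfolio cost Δ·33+B reproduces V0=20.4134.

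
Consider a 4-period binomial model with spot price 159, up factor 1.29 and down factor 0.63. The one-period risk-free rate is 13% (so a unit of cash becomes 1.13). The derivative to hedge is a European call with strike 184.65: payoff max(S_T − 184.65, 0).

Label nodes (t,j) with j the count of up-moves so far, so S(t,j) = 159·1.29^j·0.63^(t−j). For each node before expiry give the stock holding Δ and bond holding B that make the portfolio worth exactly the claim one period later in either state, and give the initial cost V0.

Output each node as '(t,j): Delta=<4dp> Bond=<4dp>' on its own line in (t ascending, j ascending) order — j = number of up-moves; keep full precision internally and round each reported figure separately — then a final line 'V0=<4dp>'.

No-arbitrage ⇒ martingale measure with p* = (R−d)/(u−d) = 0.7576.
Terminal values V(4,·): V(4,0)=0.0000, V(4,1)=0.0000, V(4,2)=0.0000, V(4,3)=30.3838, V(4,4)=255.6574
(3,0): S=39.7575. Δ = (V_up−V_dn)/(S_up−S_dn) = (0.0000−0.0000)/(51.2871−25.0472) = 0.0000. V = [p*·0.0000 + (1−p*)·0.0000]/1.13 = 0.0000. B = V − Δ·S = 0.0000.
(3,1): S=81.4082. Δ = (V_up−V_dn)/(S_up−S_dn) = (0.0000−0.0000)/(105.0165−51.2871) = 0.0000. V = [p*·0.0000 + (1−p*)·0.0000]/1.13 = 0.0000. B = V − Δ·S = 0.0000.
(3,2): S=166.6929. Δ = (V_up−V_dn)/(S_up−S_dn) = (30.3838−0.0000)/(215.0338−105.0165) = 0.2762. V = [p*·30.3838 + (1−p*)·0.0000]/1.13 = 20.3700. B = V − Δ·S = -25.6662.
(3,3): S=341.3236. Δ = (V_up−V_dn)/(S_up−S_dn) = (255.6574−30.3838)/(440.3074−215.0338) = 1.0000. V = [p*·255.6574 + (1−p*)·30.3838]/1.13 = 177.9165. B = V − Δ·S = -163.4071.
(2,0): S=63.1071. Δ = (V_up−V_dn)/(S_up−S_dn) = (0.0000−0.0000)/(81.4082−39.7575) = 0.0000. V = [p*·0.0000 + (1−p*)·0.0000]/1.13 = 0.0000. B = V − Δ·S = 0.0000.
(2,1): S=129.2193. Δ = (V_up−V_dn)/(S_up−S_dn) = (20.3700−0.0000)/(166.6929−81.4082) = 0.2388. V = [p*·20.3700 + (1−p*)·0.0000]/1.13 = 13.6565. B = V − Δ·S = -17.2071.
(2,2): S=264.5919. Δ = (V_up−V_dn)/(S_up−S_dn) = (177.9165−20.3700)/(341.3236−166.6929) = 0.9022. V = [p*·177.9165 + (1−p*)·20.3700]/1.13 = 123.6490. B = V − Δ·S = -115.0578.
(1,0): S=100.1700. Δ = (V_up−V_dn)/(S_up−S_dn) = (13.6565−0.0000)/(129.2193−63.1071) = 0.2066. V = [p*·13.6565 + (1−p*)·0.0000]/1.13 = 9.1556. B = V − Δ·S = -11.5360.
(1,1): S=205.1100. Δ = (V_up−V_dn)/(S_up−S_dn) = (123.6490−13.6565)/(264.5919−129.2193) = 0.8125. V = [p*·123.6490 + (1−p*)·13.6565]/1.13 = 85.8267. B = V − Δ·S = -80.8287.
(0,0): S=159.0000. Δ = (V_up−V_dn)/(S_up−S_dn) = (85.8267−9.1556)/(205.1100−100.1700) = 0.7306. V = [p*·85.8267 + (1−p*)·9.1556]/1.13 = 59.5042. B = V − Δ·S = -56.6641.
Root portfolio cost Δ·159+B reproduces V0=59.5042.

(0,0): Delta=0.7306 Bond=-56.6641
(1,0): Delta=0.2066 Bond=-11.5360
(1,1): Delta=0.8125 Bond=-80.8287
(2,0): Delta=0.0000 Bond=0.0000
(2,1): Delta=0.2388 Bond=-17.2071
(2,2): Delta=0.9022 Bond=-115.0578
(3,0): Delta=0.0000 Bond=0.0000
(3,1): Delta=0.0000 Bond=0.0000
(3,2): Delta=0.2762 Bond=-25.6662
(3,3): Delta=1.0000 Bond=-163.4071
V0=59.5042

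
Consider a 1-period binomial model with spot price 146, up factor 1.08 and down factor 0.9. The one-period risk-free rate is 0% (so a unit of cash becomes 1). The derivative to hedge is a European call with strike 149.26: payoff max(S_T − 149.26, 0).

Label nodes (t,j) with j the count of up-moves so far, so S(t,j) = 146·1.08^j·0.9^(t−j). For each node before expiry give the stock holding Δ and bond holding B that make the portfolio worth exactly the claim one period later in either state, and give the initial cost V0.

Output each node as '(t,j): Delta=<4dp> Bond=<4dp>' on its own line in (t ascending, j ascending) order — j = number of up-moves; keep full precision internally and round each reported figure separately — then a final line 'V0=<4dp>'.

(0,0): Delta=0.3204 Bond=-42.1000
V0=4.6778

The replicating-portfolio and risk-neutral prices coincide; use p* = (1−0.9)/(1.08−0.9) = 0.5556 for the latter.
Terminal values V(1,·): V(1,0)=0.0000, V(1,1)=8.4200
Node (0,0) S=146.0000: V=(p*·8.4200+(1−p*)·0.0000)/1=4.6778; Δ=(8.4200−0.0000)/(157.6800−131.4000)=0.3204; B=V−Δ·S=-42.1000
Self-financing check: at every node Δ·S+B equals the discounted successor values.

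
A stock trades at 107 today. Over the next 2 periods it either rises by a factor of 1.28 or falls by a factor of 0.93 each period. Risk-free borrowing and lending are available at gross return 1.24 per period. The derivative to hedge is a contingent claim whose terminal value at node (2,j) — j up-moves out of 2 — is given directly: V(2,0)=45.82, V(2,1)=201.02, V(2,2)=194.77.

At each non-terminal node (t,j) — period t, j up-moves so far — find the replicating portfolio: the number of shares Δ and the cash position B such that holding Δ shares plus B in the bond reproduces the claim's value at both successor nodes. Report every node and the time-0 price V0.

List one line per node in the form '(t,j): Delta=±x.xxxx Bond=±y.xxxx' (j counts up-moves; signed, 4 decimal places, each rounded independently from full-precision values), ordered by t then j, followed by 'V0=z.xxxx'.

Under the risk-neutral measure, an up-move has probability p* = (R−d)/(u−d) = 0.8857 and values discount at R = 1.24.
Payoff layer (t=2): V(2,0)=45.8200, V(2,1)=201.0200, V(2,2)=194.7700
Node (1,0) S=99.5100: V=(p*·201.0200+(1−p*)·45.8200)/1.24=147.8088; Δ=(201.0200−45.8200)/(127.3728−92.5443)=4.4561; B=V−Δ·S=-295.6198
Node (1,1) S=136.9600: V=(p*·194.7700+(1−p*)·201.0200)/1.24=157.6486; Δ=(194.7700−201.0200)/(175.3088−127.3728)=-0.1304; B=V−Δ·S=175.5058
Node (0,0) S=107.0000: V=(p*·157.6486+(1−p*)·147.8088)/1.24=126.2291; Δ=(157.6486−147.8088)/(136.9600−99.5100)=0.2627; B=V−Δ·S=98.1152
Check: Δ(0,0)·S0 + B(0,0) = 126.2291 = V0.

(0,0): Delta=0.2627 Bond=98.1152
(1,0): Delta=4.4561 Bond=-295.6198
(1,1): Delta=-0.1304 Bond=175.5058
V0=126.2291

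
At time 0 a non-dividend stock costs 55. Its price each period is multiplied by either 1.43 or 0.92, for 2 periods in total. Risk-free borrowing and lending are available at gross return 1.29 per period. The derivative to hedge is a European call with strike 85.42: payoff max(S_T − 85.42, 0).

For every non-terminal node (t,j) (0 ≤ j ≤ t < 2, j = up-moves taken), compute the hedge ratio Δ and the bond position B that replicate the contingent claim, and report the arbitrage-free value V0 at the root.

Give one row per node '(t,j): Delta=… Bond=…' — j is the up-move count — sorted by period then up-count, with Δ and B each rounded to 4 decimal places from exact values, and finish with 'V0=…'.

Since d<R<u, set p* = (R−d)/(u−d) = 0.7255; price each node as the discounted p*-expectation of its children.
Terminal payoffs: V(2,0)=0.0000, V(2,1)=0.0000, V(2,2)=27.0495
Node (1,0) S=50.6000: V=(p*·0.0000+(1−p*)·0.0000)/1.29=0.0000; Δ=(0.0000−0.0000)/(72.3580−46.5520)=0.0000; B=V−Δ·S=0.0000
Node (1,1) S=78.6500: V=(p*·27.0495+(1−p*)·0.0000)/1.29=15.2125; Δ=(27.0495−0.0000)/(112.4695−72.3580)=0.6744; B=V−Δ·S=-37.8257
Node (0,0) S=55.0000: V=(p*·15.2125+(1−p*)·0.0000)/1.29=8.5555; Δ=(15.2125−0.0000)/(78.6500−50.6000)=0.5423; B=V−Δ·S=-21.2730
Each (Δ,B) replicates both successor values, so the strategy is self-financing and V0 is arbitrage-free.

(0,0): Delta=0.5423 Bond=-21.2730
(1,0): Delta=0.0000 Bond=0.0000
(1,1): Delta=0.6744 Bond=-37.8257
V0=8.5555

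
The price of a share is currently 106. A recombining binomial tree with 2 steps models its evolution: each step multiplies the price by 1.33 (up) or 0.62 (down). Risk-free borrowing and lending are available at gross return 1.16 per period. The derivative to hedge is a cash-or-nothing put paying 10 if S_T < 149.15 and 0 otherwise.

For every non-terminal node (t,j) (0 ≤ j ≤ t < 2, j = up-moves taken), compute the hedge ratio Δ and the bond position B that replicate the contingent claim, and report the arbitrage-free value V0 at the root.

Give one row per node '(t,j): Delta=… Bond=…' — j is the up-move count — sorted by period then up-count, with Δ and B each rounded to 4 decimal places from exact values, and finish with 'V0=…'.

The replicating-portfolio and risk-neutral prices coincide; use p* = (1.16−0.62)/(1.33−0.62) = 0.7606 for the latter.
Terminal payoffs: V(2,0)=10.0000, V(2,1)=10.0000, V(2,2)=0.0000
Node (1,0) S=65.7200: V=(p*·10.0000+(1−p*)·10.0000)/1.16=8.6207; Δ=(10.0000−10.0000)/(87.4076−40.7464)=0.0000; B=V−Δ·S=8.6207
Node (1,1) S=140.9800: V=(p*·0.0000+(1−p*)·10.0000)/1.16=2.0641; Δ=(0.0000−10.0000)/(187.5034−87.4076)=-0.0999; B=V−Δ·S=16.1486
Node (0,0) S=106.0000: V=(p*·2.0641+(1−p*)·8.6207)/1.16=3.1328; Δ=(2.0641−8.6207)/(140.9800−65.7200)=-0.0871; B=V−Δ·S=12.3674
Check: Δ(0,0)·S0 + B(0,0) = 3.1328 = V0.

(0,0): Delta=-0.0871 Bond=12.3674
(1,0): Delta=0.0000 Bond=8.6207
(1,1): Delta=-0.0999 Bond=16.1486
V0=3.1328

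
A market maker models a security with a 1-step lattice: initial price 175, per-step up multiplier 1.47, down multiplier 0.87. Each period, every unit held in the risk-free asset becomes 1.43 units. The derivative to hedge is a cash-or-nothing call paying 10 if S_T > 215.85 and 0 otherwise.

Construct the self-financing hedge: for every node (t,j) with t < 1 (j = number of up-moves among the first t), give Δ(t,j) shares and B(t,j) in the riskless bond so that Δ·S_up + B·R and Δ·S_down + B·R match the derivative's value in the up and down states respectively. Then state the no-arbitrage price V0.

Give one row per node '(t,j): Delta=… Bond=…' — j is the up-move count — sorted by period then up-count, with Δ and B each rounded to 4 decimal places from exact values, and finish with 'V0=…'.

(0,0): Delta=0.0952 Bond=-10.1399
V0=6.5268

The replicating-portfolio and risk-neutral prices coincide; use p* = (1.43−0.87)/(1.47−0.87) = 0.9333 for the latter.
Terminal values V(1,·): V(1,0)=0.0000, V(1,1)=10.0000
Node (0,0) S=175.0000: V=(p*·10.0000+(1−p*)·0.0000)/1.43=6.5268; Δ=(10.0000−0.0000)/(257.2500−152.2500)=0.0952; B=V−Δ·S=-10.1399
Self-financing check: at every node Δ·S+B equals the discounted successor values.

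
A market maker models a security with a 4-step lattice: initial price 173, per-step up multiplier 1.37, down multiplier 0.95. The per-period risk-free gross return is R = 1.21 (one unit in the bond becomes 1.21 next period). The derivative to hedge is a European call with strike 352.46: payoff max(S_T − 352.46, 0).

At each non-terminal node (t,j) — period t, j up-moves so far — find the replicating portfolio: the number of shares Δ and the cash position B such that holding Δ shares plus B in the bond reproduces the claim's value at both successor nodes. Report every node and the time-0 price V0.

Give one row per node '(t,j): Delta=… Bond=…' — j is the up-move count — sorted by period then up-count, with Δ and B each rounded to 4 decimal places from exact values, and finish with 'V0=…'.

Under the risk-neutral measure, an up-move has probability p* = (R−d)/(u−d) = 0.6190 and values discount at R = 1.21.
Terminal values V(4,·): V(4,0)=0.0000, V(4,1)=0.0000, V(4,2)=0.0000, V(4,3)=70.1419, V(4,4)=256.9764
Node (3,0) S=148.3259: V=(p*·0.0000+(1−p*)·0.0000)/1.21=0.0000; Δ=(0.0000−0.0000)/(203.2064−140.9096)=0.0000; B=V−Δ·S=0.0000
Node (3,1) S=213.9015: V=(p*·0.0000+(1−p*)·0.0000)/1.21=0.0000; Δ=(0.0000−0.0000)/(293.0451−203.2064)=0.0000; B=V−Δ·S=0.0000
Node (3,2) S=308.4685: V=(p*·70.1419+(1−p*)·0.0000)/1.21=35.8853; Δ=(70.1419−0.0000)/(422.6019−293.0451)=0.5414; B=V−Δ·S=-131.1192
Node (3,3) S=444.8441: V=(p*·256.9764+(1−p*)·70.1419)/1.21=153.5548; Δ=(256.9764−70.1419)/(609.4364−422.6019)=1.0000; B=V−Δ·S=-291.2893
Node (2,0) S=156.1325: V=(p*·0.0000+(1−p*)·0.0000)/1.21=0.0000; Δ=(0.0000−0.0000)/(213.9015−148.3259)=0.0000; B=V−Δ·S=0.0000
Node (2,1) S=225.1595: V=(p*·35.8853+(1−p*)·0.0000)/1.21=18.3592; Δ=(35.8853−0.0000)/(308.4685−213.9015)=0.3795; B=V−Δ·S=-67.0818
Node (2,2) S=324.7037: V=(p*·153.5548+(1−p*)·35.8853)/1.21=89.8581; Δ=(153.5548−35.8853)/(444.8441−308.4685)=0.8628; B=V−Δ·S=-190.3075
Node (1,0) S=164.3500: V=(p*·18.3592+(1−p*)·0.0000)/1.21=9.3928; Δ=(18.3592−0.0000)/(225.1595−156.1325)=0.2660; B=V−Δ·S=-34.3197
Node (1,1) S=237.0100: V=(p*·89.8581+(1−p*)·18.3592)/1.21=51.7524; Δ=(89.8581−18.3592)/(324.7037−225.1595)=0.7183; B=V−Δ·S=-118.4830
Node (0,0) S=173.0000: V=(p*·51.7524+(1−p*)·9.3928)/1.21=29.4342; Δ=(51.7524−9.3928)/(237.0100−164.3500)=0.5830; B=V−Δ·S=-71.4221
Each (Δ,B) replicates both successor values, so the strategy is self-financing and V0 is arbitrage-free.

(0,0): Delta=0.5830 Bond=-71.4221
(1,0): Delta=0.2660 Bond=-34.3197
(1,1): Delta=0.7183 Bond=-118.4830
(2,0): Delta=0.0000 Bond=0.0000
(2,1): Delta=0.3795 Bond=-67.0818
(2,2): Delta=0.8628 Bond=-190.3075
(3,0): Delta=0.0000 Bond=0.0000
(3,1): Delta=0.0000 Bond=0.0000
(3,2): Delta=0.5414 Bond=-131.1192
(3,3): Delta=1.0000 Bond=-291.2893
V0=29.4342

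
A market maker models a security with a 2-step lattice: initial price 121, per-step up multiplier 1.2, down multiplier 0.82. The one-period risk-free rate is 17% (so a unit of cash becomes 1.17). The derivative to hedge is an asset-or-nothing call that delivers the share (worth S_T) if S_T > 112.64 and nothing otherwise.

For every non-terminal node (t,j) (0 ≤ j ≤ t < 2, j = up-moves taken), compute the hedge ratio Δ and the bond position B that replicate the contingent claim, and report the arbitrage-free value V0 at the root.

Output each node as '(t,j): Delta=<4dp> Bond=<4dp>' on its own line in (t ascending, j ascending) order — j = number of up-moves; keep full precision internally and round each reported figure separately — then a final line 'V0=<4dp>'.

The replicating-portfolio and risk-neutral prices coincide; use p* = (1.17−0.82)/(1.2−0.82) = 0.9211 for the latter.
Terminal values V(2,·): V(2,0)=0.0000, V(2,1)=119.0640, V(2,2)=174.2400
Node (1,0) S=99.2200: V=(p*·119.0640+(1−p*)·0.0000)/1.17=93.7301; Δ=(119.0640−0.0000)/(119.0640−81.3604)=3.1579; B=V−Δ·S=-219.5962
Node (1,1) S=145.2000: V=(p*·174.2400+(1−p*)·119.0640)/1.17=145.2000; Δ=(174.2400−119.0640)/(174.2400−119.0640)=1.0000; B=V−Δ·S=0.0000
Node (0,0) S=121.0000: V=(p*·145.2000+(1−p*)·93.7301)/1.17=120.6296; Δ=(145.2000−93.7301)/(145.2000−99.2200)=1.1194; B=V−Δ·S=-14.8176
Self-financing check: at every node Δ·S+B equals the discounted successor values.

(0,0): Delta=1.1194 Bond=-14.8176
(1,0): Delta=3.1579 Bond=-219.5962
(1,1): Delta=1.0000 Bond=0.0000
V0=120.6296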